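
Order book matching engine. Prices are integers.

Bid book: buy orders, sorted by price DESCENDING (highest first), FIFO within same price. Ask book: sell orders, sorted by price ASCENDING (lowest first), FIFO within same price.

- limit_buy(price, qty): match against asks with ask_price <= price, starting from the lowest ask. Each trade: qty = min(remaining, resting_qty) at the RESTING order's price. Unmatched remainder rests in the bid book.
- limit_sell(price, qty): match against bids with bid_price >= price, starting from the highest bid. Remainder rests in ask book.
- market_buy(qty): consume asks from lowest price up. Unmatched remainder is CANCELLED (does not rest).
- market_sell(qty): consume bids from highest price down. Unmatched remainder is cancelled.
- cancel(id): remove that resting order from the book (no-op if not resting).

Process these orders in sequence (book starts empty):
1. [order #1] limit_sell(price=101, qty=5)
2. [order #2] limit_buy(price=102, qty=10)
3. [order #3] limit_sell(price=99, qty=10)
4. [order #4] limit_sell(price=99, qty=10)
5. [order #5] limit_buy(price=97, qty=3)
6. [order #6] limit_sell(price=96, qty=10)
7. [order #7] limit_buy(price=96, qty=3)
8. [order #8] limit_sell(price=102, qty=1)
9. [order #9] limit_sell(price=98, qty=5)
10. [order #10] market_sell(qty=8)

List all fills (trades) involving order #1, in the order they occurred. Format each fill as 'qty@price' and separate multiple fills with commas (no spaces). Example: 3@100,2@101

Answer: 5@101

Derivation:
After op 1 [order #1] limit_sell(price=101, qty=5): fills=none; bids=[-] asks=[#1:5@101]
After op 2 [order #2] limit_buy(price=102, qty=10): fills=#2x#1:5@101; bids=[#2:5@102] asks=[-]
After op 3 [order #3] limit_sell(price=99, qty=10): fills=#2x#3:5@102; bids=[-] asks=[#3:5@99]
After op 4 [order #4] limit_sell(price=99, qty=10): fills=none; bids=[-] asks=[#3:5@99 #4:10@99]
After op 5 [order #5] limit_buy(price=97, qty=3): fills=none; bids=[#5:3@97] asks=[#3:5@99 #4:10@99]
After op 6 [order #6] limit_sell(price=96, qty=10): fills=#5x#6:3@97; bids=[-] asks=[#6:7@96 #3:5@99 #4:10@99]
After op 7 [order #7] limit_buy(price=96, qty=3): fills=#7x#6:3@96; bids=[-] asks=[#6:4@96 #3:5@99 #4:10@99]
After op 8 [order #8] limit_sell(price=102, qty=1): fills=none; bids=[-] asks=[#6:4@96 #3:5@99 #4:10@99 #8:1@102]
After op 9 [order #9] limit_sell(price=98, qty=5): fills=none; bids=[-] asks=[#6:4@96 #9:5@98 #3:5@99 #4:10@99 #8:1@102]
After op 10 [order #10] market_sell(qty=8): fills=none; bids=[-] asks=[#6:4@96 #9:5@98 #3:5@99 #4:10@99 #8:1@102]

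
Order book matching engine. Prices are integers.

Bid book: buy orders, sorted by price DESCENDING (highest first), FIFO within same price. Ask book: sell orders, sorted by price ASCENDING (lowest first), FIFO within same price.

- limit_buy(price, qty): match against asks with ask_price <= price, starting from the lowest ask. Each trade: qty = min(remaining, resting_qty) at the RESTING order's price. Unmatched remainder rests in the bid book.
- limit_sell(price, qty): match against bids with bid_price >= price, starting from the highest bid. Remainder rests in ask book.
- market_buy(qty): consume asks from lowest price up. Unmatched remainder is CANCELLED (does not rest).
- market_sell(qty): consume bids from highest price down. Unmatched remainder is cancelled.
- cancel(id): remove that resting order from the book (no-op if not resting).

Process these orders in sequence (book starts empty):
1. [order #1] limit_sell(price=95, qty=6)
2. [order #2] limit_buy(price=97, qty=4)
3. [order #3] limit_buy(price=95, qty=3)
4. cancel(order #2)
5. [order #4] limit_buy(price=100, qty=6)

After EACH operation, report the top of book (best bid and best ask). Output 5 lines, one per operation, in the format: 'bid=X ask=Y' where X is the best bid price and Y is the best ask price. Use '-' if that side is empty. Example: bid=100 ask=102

After op 1 [order #1] limit_sell(price=95, qty=6): fills=none; bids=[-] asks=[#1:6@95]
After op 2 [order #2] limit_buy(price=97, qty=4): fills=#2x#1:4@95; bids=[-] asks=[#1:2@95]
After op 3 [order #3] limit_buy(price=95, qty=3): fills=#3x#1:2@95; bids=[#3:1@95] asks=[-]
After op 4 cancel(order #2): fills=none; bids=[#3:1@95] asks=[-]
After op 5 [order #4] limit_buy(price=100, qty=6): fills=none; bids=[#4:6@100 #3:1@95] asks=[-]

Answer: bid=- ask=95
bid=- ask=95
bid=95 ask=-
bid=95 ask=-
bid=100 ask=-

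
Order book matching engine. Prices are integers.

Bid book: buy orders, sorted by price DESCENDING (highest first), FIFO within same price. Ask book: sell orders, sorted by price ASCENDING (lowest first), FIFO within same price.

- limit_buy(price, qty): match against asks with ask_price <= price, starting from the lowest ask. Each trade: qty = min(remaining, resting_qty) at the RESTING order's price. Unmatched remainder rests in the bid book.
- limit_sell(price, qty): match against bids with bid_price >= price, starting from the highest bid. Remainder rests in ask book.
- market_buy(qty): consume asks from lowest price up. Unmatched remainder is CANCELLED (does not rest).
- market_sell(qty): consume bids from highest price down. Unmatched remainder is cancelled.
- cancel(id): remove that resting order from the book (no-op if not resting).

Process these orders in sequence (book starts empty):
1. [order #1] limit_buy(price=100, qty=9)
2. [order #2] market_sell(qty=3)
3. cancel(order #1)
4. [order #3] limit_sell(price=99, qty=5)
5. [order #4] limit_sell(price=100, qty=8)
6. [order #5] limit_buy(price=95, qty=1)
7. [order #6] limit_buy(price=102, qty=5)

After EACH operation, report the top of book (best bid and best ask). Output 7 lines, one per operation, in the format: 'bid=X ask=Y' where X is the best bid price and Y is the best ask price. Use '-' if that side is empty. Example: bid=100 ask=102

After op 1 [order #1] limit_buy(price=100, qty=9): fills=none; bids=[#1:9@100] asks=[-]
After op 2 [order #2] market_sell(qty=3): fills=#1x#2:3@100; bids=[#1:6@100] asks=[-]
After op 3 cancel(order #1): fills=none; bids=[-] asks=[-]
After op 4 [order #3] limit_sell(price=99, qty=5): fills=none; bids=[-] asks=[#3:5@99]
After op 5 [order #4] limit_sell(price=100, qty=8): fills=none; bids=[-] asks=[#3:5@99 #4:8@100]
After op 6 [order #5] limit_buy(price=95, qty=1): fills=none; bids=[#5:1@95] asks=[#3:5@99 #4:8@100]
After op 7 [order #6] limit_buy(price=102, qty=5): fills=#6x#3:5@99; bids=[#5:1@95] asks=[#4:8@100]

Answer: bid=100 ask=-
bid=100 ask=-
bid=- ask=-
bid=- ask=99
bid=- ask=99
bid=95 ask=99
bid=95 ask=100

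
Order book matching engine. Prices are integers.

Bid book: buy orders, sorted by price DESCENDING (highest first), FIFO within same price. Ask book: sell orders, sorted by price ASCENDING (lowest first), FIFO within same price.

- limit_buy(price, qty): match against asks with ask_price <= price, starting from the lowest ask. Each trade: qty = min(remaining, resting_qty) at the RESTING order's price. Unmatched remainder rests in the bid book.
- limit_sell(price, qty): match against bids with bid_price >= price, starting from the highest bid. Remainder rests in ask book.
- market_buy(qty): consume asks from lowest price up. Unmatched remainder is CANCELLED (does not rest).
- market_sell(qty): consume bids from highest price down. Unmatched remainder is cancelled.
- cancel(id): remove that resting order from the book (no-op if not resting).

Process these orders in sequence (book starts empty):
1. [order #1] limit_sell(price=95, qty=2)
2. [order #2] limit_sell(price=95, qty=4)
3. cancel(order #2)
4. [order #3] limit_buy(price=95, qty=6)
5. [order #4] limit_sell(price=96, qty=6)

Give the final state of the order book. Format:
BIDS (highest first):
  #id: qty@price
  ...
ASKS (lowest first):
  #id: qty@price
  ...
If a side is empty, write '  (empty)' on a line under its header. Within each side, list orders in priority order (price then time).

After op 1 [order #1] limit_sell(price=95, qty=2): fills=none; bids=[-] asks=[#1:2@95]
After op 2 [order #2] limit_sell(price=95, qty=4): fills=none; bids=[-] asks=[#1:2@95 #2:4@95]
After op 3 cancel(order #2): fills=none; bids=[-] asks=[#1:2@95]
After op 4 [order #3] limit_buy(price=95, qty=6): fills=#3x#1:2@95; bids=[#3:4@95] asks=[-]
After op 5 [order #4] limit_sell(price=96, qty=6): fills=none; bids=[#3:4@95] asks=[#4:6@96]

Answer: BIDS (highest first):
  #3: 4@95
ASKS (lowest first):
  #4: 6@96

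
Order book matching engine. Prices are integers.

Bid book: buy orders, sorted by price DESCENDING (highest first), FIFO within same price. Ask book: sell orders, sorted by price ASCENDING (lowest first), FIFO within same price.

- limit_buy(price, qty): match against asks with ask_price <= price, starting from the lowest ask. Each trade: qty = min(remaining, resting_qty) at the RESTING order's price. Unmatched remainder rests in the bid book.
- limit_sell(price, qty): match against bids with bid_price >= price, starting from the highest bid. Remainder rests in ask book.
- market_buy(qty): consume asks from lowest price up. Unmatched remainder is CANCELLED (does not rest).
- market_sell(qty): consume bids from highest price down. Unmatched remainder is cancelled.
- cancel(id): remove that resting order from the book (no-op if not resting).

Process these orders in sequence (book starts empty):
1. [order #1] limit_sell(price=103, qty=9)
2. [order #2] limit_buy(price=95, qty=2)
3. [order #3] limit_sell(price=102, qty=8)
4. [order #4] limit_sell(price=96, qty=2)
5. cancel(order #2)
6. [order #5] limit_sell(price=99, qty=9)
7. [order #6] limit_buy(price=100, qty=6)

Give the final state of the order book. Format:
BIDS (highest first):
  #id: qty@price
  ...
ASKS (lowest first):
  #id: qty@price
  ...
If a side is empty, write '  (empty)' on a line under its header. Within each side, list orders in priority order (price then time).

After op 1 [order #1] limit_sell(price=103, qty=9): fills=none; bids=[-] asks=[#1:9@103]
After op 2 [order #2] limit_buy(price=95, qty=2): fills=none; bids=[#2:2@95] asks=[#1:9@103]
After op 3 [order #3] limit_sell(price=102, qty=8): fills=none; bids=[#2:2@95] asks=[#3:8@102 #1:9@103]
After op 4 [order #4] limit_sell(price=96, qty=2): fills=none; bids=[#2:2@95] asks=[#4:2@96 #3:8@102 #1:9@103]
After op 5 cancel(order #2): fills=none; bids=[-] asks=[#4:2@96 #3:8@102 #1:9@103]
After op 6 [order #5] limit_sell(price=99, qty=9): fills=none; bids=[-] asks=[#4:2@96 #5:9@99 #3:8@102 #1:9@103]
After op 7 [order #6] limit_buy(price=100, qty=6): fills=#6x#4:2@96 #6x#5:4@99; bids=[-] asks=[#5:5@99 #3:8@102 #1:9@103]

Answer: BIDS (highest first):
  (empty)
ASKS (lowest first):
  #5: 5@99
  #3: 8@102
  #1: 9@103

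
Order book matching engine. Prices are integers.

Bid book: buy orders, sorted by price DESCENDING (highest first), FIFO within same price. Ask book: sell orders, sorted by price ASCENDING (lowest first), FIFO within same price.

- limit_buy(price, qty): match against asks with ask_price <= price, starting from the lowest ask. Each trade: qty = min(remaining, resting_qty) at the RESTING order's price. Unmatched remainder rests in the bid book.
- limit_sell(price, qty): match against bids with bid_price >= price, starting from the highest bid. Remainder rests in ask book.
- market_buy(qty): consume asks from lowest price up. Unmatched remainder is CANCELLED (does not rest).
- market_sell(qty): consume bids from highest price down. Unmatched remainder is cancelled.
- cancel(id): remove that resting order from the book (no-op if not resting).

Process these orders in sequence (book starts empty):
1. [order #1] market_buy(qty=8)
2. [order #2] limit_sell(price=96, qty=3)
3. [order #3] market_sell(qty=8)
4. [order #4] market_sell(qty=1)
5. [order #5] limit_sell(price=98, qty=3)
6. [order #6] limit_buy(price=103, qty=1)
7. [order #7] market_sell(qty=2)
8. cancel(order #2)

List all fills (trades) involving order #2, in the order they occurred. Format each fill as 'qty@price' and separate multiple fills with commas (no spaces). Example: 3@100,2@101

Answer: 1@96

Derivation:
After op 1 [order #1] market_buy(qty=8): fills=none; bids=[-] asks=[-]
After op 2 [order #2] limit_sell(price=96, qty=3): fills=none; bids=[-] asks=[#2:3@96]
After op 3 [order #3] market_sell(qty=8): fills=none; bids=[-] asks=[#2:3@96]
After op 4 [order #4] market_sell(qty=1): fills=none; bids=[-] asks=[#2:3@96]
After op 5 [order #5] limit_sell(price=98, qty=3): fills=none; bids=[-] asks=[#2:3@96 #5:3@98]
After op 6 [order #6] limit_buy(price=103, qty=1): fills=#6x#2:1@96; bids=[-] asks=[#2:2@96 #5:3@98]
After op 7 [order #7] market_sell(qty=2): fills=none; bids=[-] asks=[#2:2@96 #5:3@98]
After op 8 cancel(order #2): fills=none; bids=[-] asks=[#5:3@98]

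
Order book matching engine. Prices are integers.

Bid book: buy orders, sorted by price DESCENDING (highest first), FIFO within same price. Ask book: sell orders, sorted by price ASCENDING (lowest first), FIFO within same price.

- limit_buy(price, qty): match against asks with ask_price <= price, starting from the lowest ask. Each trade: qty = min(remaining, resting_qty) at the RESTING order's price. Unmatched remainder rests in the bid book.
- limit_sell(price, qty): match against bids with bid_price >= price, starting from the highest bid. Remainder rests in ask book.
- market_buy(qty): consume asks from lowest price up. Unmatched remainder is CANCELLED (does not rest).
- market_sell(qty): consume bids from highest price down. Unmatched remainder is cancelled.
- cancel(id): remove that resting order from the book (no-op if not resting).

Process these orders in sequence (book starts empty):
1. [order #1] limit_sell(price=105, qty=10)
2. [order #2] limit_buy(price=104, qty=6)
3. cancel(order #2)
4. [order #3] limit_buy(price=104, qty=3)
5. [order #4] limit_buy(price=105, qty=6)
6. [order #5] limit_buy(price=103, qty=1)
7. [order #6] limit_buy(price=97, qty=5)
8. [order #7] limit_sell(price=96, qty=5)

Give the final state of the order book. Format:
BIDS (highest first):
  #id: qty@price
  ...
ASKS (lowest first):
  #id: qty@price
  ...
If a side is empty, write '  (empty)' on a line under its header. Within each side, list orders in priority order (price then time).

After op 1 [order #1] limit_sell(price=105, qty=10): fills=none; bids=[-] asks=[#1:10@105]
After op 2 [order #2] limit_buy(price=104, qty=6): fills=none; bids=[#2:6@104] asks=[#1:10@105]
After op 3 cancel(order #2): fills=none; bids=[-] asks=[#1:10@105]
After op 4 [order #3] limit_buy(price=104, qty=3): fills=none; bids=[#3:3@104] asks=[#1:10@105]
After op 5 [order #4] limit_buy(price=105, qty=6): fills=#4x#1:6@105; bids=[#3:3@104] asks=[#1:4@105]
After op 6 [order #5] limit_buy(price=103, qty=1): fills=none; bids=[#3:3@104 #5:1@103] asks=[#1:4@105]
After op 7 [order #6] limit_buy(price=97, qty=5): fills=none; bids=[#3:3@104 #5:1@103 #6:5@97] asks=[#1:4@105]
After op 8 [order #7] limit_sell(price=96, qty=5): fills=#3x#7:3@104 #5x#7:1@103 #6x#7:1@97; bids=[#6:4@97] asks=[#1:4@105]

Answer: BIDS (highest first):
  #6: 4@97
ASKS (lowest first):
  #1: 4@105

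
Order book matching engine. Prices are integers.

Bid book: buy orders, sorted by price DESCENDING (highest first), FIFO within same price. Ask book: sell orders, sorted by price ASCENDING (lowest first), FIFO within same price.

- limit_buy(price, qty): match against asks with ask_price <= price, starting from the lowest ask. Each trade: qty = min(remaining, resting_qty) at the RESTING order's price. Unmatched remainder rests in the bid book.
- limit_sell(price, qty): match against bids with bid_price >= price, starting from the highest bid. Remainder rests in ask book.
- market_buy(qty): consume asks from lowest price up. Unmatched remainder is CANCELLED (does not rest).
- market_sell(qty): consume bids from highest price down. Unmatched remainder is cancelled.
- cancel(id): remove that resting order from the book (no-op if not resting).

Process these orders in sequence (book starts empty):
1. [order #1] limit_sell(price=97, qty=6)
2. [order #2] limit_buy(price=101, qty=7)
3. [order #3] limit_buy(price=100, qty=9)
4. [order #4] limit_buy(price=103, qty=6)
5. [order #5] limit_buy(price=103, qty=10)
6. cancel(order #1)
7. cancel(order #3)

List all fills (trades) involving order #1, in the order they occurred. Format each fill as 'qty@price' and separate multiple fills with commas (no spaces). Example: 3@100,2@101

After op 1 [order #1] limit_sell(price=97, qty=6): fills=none; bids=[-] asks=[#1:6@97]
After op 2 [order #2] limit_buy(price=101, qty=7): fills=#2x#1:6@97; bids=[#2:1@101] asks=[-]
After op 3 [order #3] limit_buy(price=100, qty=9): fills=none; bids=[#2:1@101 #3:9@100] asks=[-]
After op 4 [order #4] limit_buy(price=103, qty=6): fills=none; bids=[#4:6@103 #2:1@101 #3:9@100] asks=[-]
After op 5 [order #5] limit_buy(price=103, qty=10): fills=none; bids=[#4:6@103 #5:10@103 #2:1@101 #3:9@100] asks=[-]
After op 6 cancel(order #1): fills=none; bids=[#4:6@103 #5:10@103 #2:1@101 #3:9@100] asks=[-]
After op 7 cancel(order #3): fills=none; bids=[#4:6@103 #5:10@103 #2:1@101] asks=[-]

Answer: 6@97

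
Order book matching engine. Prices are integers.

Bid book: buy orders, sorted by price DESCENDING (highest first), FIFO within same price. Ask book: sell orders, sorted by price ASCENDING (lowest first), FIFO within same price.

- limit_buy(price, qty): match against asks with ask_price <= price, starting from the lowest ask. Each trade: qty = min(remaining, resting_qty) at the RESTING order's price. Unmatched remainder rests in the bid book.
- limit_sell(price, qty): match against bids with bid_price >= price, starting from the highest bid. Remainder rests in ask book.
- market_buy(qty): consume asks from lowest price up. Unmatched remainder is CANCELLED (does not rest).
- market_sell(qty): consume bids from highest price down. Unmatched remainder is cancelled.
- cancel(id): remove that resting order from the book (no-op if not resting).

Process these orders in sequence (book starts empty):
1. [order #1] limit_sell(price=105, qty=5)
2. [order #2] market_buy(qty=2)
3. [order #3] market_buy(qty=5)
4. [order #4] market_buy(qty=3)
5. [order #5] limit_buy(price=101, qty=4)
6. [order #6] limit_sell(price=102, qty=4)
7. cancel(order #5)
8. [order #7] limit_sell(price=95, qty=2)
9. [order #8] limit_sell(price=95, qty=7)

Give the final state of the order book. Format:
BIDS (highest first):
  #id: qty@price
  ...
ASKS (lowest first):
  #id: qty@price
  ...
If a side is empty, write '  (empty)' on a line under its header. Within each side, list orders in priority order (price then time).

Answer: BIDS (highest first):
  (empty)
ASKS (lowest first):
  #7: 2@95
  #8: 7@95
  #6: 4@102

Derivation:
After op 1 [order #1] limit_sell(price=105, qty=5): fills=none; bids=[-] asks=[#1:5@105]
After op 2 [order #2] market_buy(qty=2): fills=#2x#1:2@105; bids=[-] asks=[#1:3@105]
After op 3 [order #3] market_buy(qty=5): fills=#3x#1:3@105; bids=[-] asks=[-]
After op 4 [order #4] market_buy(qty=3): fills=none; bids=[-] asks=[-]
After op 5 [order #5] limit_buy(price=101, qty=4): fills=none; bids=[#5:4@101] asks=[-]
After op 6 [order #6] limit_sell(price=102, qty=4): fills=none; bids=[#5:4@101] asks=[#6:4@102]
After op 7 cancel(order #5): fills=none; bids=[-] asks=[#6:4@102]
After op 8 [order #7] limit_sell(price=95, qty=2): fills=none; bids=[-] asks=[#7:2@95 #6:4@102]
After op 9 [order #8] limit_sell(price=95, qty=7): fills=none; bids=[-] asks=[#7:2@95 #8:7@95 #6:4@102]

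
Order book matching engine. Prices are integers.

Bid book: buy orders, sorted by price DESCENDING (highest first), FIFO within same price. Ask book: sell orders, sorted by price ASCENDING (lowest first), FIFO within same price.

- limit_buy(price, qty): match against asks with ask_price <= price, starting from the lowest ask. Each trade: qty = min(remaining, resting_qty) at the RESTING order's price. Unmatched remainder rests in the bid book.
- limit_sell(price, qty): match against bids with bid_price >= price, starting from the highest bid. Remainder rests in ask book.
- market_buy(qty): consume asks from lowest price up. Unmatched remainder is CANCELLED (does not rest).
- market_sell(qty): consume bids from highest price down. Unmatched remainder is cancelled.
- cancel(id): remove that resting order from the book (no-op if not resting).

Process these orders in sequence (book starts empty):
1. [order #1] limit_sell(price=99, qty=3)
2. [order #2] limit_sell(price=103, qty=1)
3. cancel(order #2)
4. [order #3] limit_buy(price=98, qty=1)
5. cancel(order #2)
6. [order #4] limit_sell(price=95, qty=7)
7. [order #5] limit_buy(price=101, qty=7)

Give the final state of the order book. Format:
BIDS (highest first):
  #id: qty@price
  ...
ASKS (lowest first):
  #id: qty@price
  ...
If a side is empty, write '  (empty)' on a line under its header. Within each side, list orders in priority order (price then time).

After op 1 [order #1] limit_sell(price=99, qty=3): fills=none; bids=[-] asks=[#1:3@99]
After op 2 [order #2] limit_sell(price=103, qty=1): fills=none; bids=[-] asks=[#1:3@99 #2:1@103]
After op 3 cancel(order #2): fills=none; bids=[-] asks=[#1:3@99]
After op 4 [order #3] limit_buy(price=98, qty=1): fills=none; bids=[#3:1@98] asks=[#1:3@99]
After op 5 cancel(order #2): fills=none; bids=[#3:1@98] asks=[#1:3@99]
After op 6 [order #4] limit_sell(price=95, qty=7): fills=#3x#4:1@98; bids=[-] asks=[#4:6@95 #1:3@99]
After op 7 [order #5] limit_buy(price=101, qty=7): fills=#5x#4:6@95 #5x#1:1@99; bids=[-] asks=[#1:2@99]

Answer: BIDS (highest first):
  (empty)
ASKS (lowest first):
  #1: 2@99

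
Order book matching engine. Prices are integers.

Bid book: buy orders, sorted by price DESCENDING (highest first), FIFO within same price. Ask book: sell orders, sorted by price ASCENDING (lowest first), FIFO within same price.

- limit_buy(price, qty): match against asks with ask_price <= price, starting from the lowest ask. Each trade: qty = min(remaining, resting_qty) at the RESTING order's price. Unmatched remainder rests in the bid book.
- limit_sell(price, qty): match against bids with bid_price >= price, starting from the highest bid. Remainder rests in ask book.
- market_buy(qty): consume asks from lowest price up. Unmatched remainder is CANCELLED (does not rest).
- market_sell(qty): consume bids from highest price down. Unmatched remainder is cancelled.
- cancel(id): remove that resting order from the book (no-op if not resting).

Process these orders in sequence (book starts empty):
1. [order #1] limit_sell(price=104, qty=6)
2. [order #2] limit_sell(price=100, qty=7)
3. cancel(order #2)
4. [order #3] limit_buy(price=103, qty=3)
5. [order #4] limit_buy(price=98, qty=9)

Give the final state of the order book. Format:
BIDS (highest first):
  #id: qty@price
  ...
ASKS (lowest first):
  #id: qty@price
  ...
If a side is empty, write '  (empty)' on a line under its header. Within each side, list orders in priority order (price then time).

After op 1 [order #1] limit_sell(price=104, qty=6): fills=none; bids=[-] asks=[#1:6@104]
After op 2 [order #2] limit_sell(price=100, qty=7): fills=none; bids=[-] asks=[#2:7@100 #1:6@104]
After op 3 cancel(order #2): fills=none; bids=[-] asks=[#1:6@104]
After op 4 [order #3] limit_buy(price=103, qty=3): fills=none; bids=[#3:3@103] asks=[#1:6@104]
After op 5 [order #4] limit_buy(price=98, qty=9): fills=none; bids=[#3:3@103 #4:9@98] asks=[#1:6@104]

Answer: BIDS (highest first):
  #3: 3@103
  #4: 9@98
ASKS (lowest first):
  #1: 6@104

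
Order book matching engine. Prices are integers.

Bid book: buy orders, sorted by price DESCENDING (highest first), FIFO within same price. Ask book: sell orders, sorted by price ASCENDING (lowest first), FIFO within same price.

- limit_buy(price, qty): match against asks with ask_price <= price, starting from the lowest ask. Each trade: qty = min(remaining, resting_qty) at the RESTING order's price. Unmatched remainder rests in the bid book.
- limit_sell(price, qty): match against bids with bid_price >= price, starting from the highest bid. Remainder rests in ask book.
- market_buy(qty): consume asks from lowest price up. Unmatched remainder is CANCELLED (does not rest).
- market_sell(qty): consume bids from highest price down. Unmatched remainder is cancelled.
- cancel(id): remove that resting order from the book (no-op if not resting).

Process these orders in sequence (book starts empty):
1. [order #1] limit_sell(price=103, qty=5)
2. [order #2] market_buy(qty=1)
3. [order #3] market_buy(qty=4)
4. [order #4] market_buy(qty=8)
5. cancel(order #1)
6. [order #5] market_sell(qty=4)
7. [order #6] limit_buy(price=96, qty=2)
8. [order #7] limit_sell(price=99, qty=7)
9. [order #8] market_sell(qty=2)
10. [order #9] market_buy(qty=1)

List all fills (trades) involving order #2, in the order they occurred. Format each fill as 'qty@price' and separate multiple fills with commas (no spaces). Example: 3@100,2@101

Answer: 1@103

Derivation:
After op 1 [order #1] limit_sell(price=103, qty=5): fills=none; bids=[-] asks=[#1:5@103]
After op 2 [order #2] market_buy(qty=1): fills=#2x#1:1@103; bids=[-] asks=[#1:4@103]
After op 3 [order #3] market_buy(qty=4): fills=#3x#1:4@103; bids=[-] asks=[-]
After op 4 [order #4] market_buy(qty=8): fills=none; bids=[-] asks=[-]
After op 5 cancel(order #1): fills=none; bids=[-] asks=[-]
After op 6 [order #5] market_sell(qty=4): fills=none; bids=[-] asks=[-]
After op 7 [order #6] limit_buy(price=96, qty=2): fills=none; bids=[#6:2@96] asks=[-]
After op 8 [order #7] limit_sell(price=99, qty=7): fills=none; bids=[#6:2@96] asks=[#7:7@99]
After op 9 [order #8] market_sell(qty=2): fills=#6x#8:2@96; bids=[-] asks=[#7:7@99]
After op 10 [order #9] market_buy(qty=1): fills=#9x#7:1@99; bids=[-] asks=[#7:6@99]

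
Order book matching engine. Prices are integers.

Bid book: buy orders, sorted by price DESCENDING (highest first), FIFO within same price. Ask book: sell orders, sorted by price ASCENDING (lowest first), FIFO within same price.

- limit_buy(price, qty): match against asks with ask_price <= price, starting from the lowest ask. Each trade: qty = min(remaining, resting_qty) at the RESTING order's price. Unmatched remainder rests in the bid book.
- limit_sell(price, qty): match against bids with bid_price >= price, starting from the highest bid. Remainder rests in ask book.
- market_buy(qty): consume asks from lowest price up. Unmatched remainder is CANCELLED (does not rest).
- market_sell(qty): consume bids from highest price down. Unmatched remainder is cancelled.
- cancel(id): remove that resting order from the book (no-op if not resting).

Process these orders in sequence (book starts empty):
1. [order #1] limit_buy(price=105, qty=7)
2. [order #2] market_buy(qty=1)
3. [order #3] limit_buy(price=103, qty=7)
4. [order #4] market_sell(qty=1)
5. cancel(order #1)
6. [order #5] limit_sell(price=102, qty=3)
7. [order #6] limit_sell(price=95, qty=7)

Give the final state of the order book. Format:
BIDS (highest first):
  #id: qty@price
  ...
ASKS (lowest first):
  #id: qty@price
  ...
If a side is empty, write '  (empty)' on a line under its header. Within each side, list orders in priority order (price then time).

Answer: BIDS (highest first):
  (empty)
ASKS (lowest first):
  #6: 3@95

Derivation:
After op 1 [order #1] limit_buy(price=105, qty=7): fills=none; bids=[#1:7@105] asks=[-]
After op 2 [order #2] market_buy(qty=1): fills=none; bids=[#1:7@105] asks=[-]
After op 3 [order #3] limit_buy(price=103, qty=7): fills=none; bids=[#1:7@105 #3:7@103] asks=[-]
After op 4 [order #4] market_sell(qty=1): fills=#1x#4:1@105; bids=[#1:6@105 #3:7@103] asks=[-]
After op 5 cancel(order #1): fills=none; bids=[#3:7@103] asks=[-]
After op 6 [order #5] limit_sell(price=102, qty=3): fills=#3x#5:3@103; bids=[#3:4@103] asks=[-]
After op 7 [order #6] limit_sell(price=95, qty=7): fills=#3x#6:4@103; bids=[-] asks=[#6:3@95]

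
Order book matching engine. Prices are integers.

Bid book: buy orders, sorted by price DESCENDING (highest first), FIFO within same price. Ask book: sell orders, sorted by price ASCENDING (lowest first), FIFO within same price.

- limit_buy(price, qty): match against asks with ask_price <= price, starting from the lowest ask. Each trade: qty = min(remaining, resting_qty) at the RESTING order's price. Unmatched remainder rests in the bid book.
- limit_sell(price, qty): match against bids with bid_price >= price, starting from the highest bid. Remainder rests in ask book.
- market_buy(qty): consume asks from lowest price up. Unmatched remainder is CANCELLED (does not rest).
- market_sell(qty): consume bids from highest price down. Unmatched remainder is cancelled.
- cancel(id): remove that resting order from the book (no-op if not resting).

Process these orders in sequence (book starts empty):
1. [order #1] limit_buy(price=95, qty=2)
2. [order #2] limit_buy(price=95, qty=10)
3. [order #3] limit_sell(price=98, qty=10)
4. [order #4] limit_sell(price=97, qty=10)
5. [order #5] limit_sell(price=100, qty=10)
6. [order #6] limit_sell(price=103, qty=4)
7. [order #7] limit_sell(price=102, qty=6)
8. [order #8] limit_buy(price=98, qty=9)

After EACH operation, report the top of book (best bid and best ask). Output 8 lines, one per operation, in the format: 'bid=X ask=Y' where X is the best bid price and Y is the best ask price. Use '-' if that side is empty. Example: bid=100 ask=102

After op 1 [order #1] limit_buy(price=95, qty=2): fills=none; bids=[#1:2@95] asks=[-]
After op 2 [order #2] limit_buy(price=95, qty=10): fills=none; bids=[#1:2@95 #2:10@95] asks=[-]
After op 3 [order #3] limit_sell(price=98, qty=10): fills=none; bids=[#1:2@95 #2:10@95] asks=[#3:10@98]
After op 4 [order #4] limit_sell(price=97, qty=10): fills=none; bids=[#1:2@95 #2:10@95] asks=[#4:10@97 #3:10@98]
After op 5 [order #5] limit_sell(price=100, qty=10): fills=none; bids=[#1:2@95 #2:10@95] asks=[#4:10@97 #3:10@98 #5:10@100]
After op 6 [order #6] limit_sell(price=103, qty=4): fills=none; bids=[#1:2@95 #2:10@95] asks=[#4:10@97 #3:10@98 #5:10@100 #6:4@103]
After op 7 [order #7] limit_sell(price=102, qty=6): fills=none; bids=[#1:2@95 #2:10@95] asks=[#4:10@97 #3:10@98 #5:10@100 #7:6@102 #6:4@103]
After op 8 [order #8] limit_buy(price=98, qty=9): fills=#8x#4:9@97; bids=[#1:2@95 #2:10@95] asks=[#4:1@97 #3:10@98 #5:10@100 #7:6@102 #6:4@103]

Answer: bid=95 ask=-
bid=95 ask=-
bid=95 ask=98
bid=95 ask=97
bid=95 ask=97
bid=95 ask=97
bid=95 ask=97
bid=95 ask=97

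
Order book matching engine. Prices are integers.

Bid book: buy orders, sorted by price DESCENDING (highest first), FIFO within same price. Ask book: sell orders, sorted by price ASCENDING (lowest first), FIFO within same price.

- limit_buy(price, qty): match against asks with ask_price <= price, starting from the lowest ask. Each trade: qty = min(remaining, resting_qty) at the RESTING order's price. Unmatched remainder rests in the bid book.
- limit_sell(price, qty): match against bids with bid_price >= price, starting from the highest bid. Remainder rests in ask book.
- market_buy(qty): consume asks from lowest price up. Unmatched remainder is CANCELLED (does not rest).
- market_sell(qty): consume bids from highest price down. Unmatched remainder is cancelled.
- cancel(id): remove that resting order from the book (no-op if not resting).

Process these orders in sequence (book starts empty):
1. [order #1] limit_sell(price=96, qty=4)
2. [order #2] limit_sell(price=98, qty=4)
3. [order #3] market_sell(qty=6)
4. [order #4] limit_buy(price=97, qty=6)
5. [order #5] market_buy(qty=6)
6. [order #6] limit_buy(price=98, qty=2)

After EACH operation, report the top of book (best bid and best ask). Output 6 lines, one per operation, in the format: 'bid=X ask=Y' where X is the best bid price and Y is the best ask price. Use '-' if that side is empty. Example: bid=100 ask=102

Answer: bid=- ask=96
bid=- ask=96
bid=- ask=96
bid=97 ask=98
bid=97 ask=-
bid=98 ask=-

Derivation:
After op 1 [order #1] limit_sell(price=96, qty=4): fills=none; bids=[-] asks=[#1:4@96]
After op 2 [order #2] limit_sell(price=98, qty=4): fills=none; bids=[-] asks=[#1:4@96 #2:4@98]
After op 3 [order #3] market_sell(qty=6): fills=none; bids=[-] asks=[#1:4@96 #2:4@98]
After op 4 [order #4] limit_buy(price=97, qty=6): fills=#4x#1:4@96; bids=[#4:2@97] asks=[#2:4@98]
After op 5 [order #5] market_buy(qty=6): fills=#5x#2:4@98; bids=[#4:2@97] asks=[-]
After op 6 [order #6] limit_buy(price=98, qty=2): fills=none; bids=[#6:2@98 #4:2@97] asks=[-]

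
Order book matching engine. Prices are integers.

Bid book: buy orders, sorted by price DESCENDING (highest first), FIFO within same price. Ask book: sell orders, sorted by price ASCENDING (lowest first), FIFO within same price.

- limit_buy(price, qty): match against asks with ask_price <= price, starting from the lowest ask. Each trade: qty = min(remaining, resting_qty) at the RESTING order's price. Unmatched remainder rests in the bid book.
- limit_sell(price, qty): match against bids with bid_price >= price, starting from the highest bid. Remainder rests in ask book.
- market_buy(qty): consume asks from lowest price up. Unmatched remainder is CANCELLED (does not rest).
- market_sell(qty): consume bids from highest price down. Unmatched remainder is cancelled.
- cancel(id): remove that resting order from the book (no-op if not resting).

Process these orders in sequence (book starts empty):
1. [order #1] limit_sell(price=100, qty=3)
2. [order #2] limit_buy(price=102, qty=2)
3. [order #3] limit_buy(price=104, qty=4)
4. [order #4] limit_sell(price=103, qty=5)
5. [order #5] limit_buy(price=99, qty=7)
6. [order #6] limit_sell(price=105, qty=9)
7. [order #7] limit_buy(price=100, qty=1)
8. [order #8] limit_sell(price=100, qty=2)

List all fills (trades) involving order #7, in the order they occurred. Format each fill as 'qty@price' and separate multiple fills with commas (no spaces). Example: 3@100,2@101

Answer: 1@100

Derivation:
After op 1 [order #1] limit_sell(price=100, qty=3): fills=none; bids=[-] asks=[#1:3@100]
After op 2 [order #2] limit_buy(price=102, qty=2): fills=#2x#1:2@100; bids=[-] asks=[#1:1@100]
After op 3 [order #3] limit_buy(price=104, qty=4): fills=#3x#1:1@100; bids=[#3:3@104] asks=[-]
After op 4 [order #4] limit_sell(price=103, qty=5): fills=#3x#4:3@104; bids=[-] asks=[#4:2@103]
After op 5 [order #5] limit_buy(price=99, qty=7): fills=none; bids=[#5:7@99] asks=[#4:2@103]
After op 6 [order #6] limit_sell(price=105, qty=9): fills=none; bids=[#5:7@99] asks=[#4:2@103 #6:9@105]
After op 7 [order #7] limit_buy(price=100, qty=1): fills=none; bids=[#7:1@100 #5:7@99] asks=[#4:2@103 #6:9@105]
After op 8 [order #8] limit_sell(price=100, qty=2): fills=#7x#8:1@100; bids=[#5:7@99] asks=[#8:1@100 #4:2@103 #6:9@105]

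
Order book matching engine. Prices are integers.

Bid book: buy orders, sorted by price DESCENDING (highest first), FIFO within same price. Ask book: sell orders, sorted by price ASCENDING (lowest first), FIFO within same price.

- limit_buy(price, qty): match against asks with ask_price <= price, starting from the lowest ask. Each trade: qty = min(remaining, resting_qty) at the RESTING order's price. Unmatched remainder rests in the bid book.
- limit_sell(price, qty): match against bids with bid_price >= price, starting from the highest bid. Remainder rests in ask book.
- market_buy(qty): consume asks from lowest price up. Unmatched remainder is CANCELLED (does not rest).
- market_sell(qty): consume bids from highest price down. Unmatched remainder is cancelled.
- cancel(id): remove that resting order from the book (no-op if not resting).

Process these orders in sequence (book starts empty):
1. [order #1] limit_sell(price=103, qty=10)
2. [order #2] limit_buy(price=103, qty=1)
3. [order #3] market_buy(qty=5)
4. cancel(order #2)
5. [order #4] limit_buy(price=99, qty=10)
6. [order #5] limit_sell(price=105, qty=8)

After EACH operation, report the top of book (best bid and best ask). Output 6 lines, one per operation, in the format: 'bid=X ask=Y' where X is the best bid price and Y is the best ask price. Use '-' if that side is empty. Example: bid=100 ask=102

Answer: bid=- ask=103
bid=- ask=103
bid=- ask=103
bid=- ask=103
bid=99 ask=103
bid=99 ask=103

Derivation:
After op 1 [order #1] limit_sell(price=103, qty=10): fills=none; bids=[-] asks=[#1:10@103]
After op 2 [order #2] limit_buy(price=103, qty=1): fills=#2x#1:1@103; bids=[-] asks=[#1:9@103]
After op 3 [order #3] market_buy(qty=5): fills=#3x#1:5@103; bids=[-] asks=[#1:4@103]
After op 4 cancel(order #2): fills=none; bids=[-] asks=[#1:4@103]
After op 5 [order #4] limit_buy(price=99, qty=10): fills=none; bids=[#4:10@99] asks=[#1:4@103]
After op 6 [order #5] limit_sell(price=105, qty=8): fills=none; bids=[#4:10@99] asks=[#1:4@103 #5:8@105]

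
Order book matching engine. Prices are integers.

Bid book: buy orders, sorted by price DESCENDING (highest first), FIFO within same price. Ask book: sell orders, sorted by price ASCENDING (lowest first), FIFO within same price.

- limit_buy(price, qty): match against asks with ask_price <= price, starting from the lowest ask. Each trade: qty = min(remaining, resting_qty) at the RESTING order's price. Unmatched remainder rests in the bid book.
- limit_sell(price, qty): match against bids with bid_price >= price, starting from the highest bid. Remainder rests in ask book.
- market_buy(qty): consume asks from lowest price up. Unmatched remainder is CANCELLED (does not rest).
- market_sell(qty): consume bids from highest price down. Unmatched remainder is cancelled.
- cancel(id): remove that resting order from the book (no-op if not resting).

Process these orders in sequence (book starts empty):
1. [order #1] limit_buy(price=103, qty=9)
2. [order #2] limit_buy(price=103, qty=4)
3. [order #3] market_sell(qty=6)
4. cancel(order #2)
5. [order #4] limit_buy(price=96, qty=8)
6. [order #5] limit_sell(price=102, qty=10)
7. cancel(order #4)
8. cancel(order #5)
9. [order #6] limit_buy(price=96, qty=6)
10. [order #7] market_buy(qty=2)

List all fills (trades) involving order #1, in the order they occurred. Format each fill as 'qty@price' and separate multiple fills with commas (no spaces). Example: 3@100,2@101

After op 1 [order #1] limit_buy(price=103, qty=9): fills=none; bids=[#1:9@103] asks=[-]
After op 2 [order #2] limit_buy(price=103, qty=4): fills=none; bids=[#1:9@103 #2:4@103] asks=[-]
After op 3 [order #3] market_sell(qty=6): fills=#1x#3:6@103; bids=[#1:3@103 #2:4@103] asks=[-]
After op 4 cancel(order #2): fills=none; bids=[#1:3@103] asks=[-]
After op 5 [order #4] limit_buy(price=96, qty=8): fills=none; bids=[#1:3@103 #4:8@96] asks=[-]
After op 6 [order #5] limit_sell(price=102, qty=10): fills=#1x#5:3@103; bids=[#4:8@96] asks=[#5:7@102]
After op 7 cancel(order #4): fills=none; bids=[-] asks=[#5:7@102]
After op 8 cancel(order #5): fills=none; bids=[-] asks=[-]
After op 9 [order #6] limit_buy(price=96, qty=6): fills=none; bids=[#6:6@96] asks=[-]
After op 10 [order #7] market_buy(qty=2): fills=none; bids=[#6:6@96] asks=[-]

Answer: 6@103,3@103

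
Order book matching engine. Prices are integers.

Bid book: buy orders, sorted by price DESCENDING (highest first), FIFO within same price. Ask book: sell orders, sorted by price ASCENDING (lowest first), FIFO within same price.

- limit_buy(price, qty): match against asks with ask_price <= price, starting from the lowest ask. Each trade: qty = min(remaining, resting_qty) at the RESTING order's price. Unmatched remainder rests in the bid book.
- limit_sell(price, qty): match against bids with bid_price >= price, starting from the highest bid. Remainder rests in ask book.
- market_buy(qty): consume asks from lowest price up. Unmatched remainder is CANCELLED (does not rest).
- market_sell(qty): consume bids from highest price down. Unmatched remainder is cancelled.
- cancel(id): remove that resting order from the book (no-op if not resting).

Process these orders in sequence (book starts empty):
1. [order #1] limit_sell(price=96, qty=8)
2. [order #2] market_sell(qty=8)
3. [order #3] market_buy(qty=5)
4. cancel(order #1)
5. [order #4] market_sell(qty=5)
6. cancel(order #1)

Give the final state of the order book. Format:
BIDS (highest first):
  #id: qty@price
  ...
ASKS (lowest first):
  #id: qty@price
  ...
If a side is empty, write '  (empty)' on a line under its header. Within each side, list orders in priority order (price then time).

Answer: BIDS (highest first):
  (empty)
ASKS (lowest first):
  (empty)

Derivation:
After op 1 [order #1] limit_sell(price=96, qty=8): fills=none; bids=[-] asks=[#1:8@96]
After op 2 [order #2] market_sell(qty=8): fills=none; bids=[-] asks=[#1:8@96]
After op 3 [order #3] market_buy(qty=5): fills=#3x#1:5@96; bids=[-] asks=[#1:3@96]
After op 4 cancel(order #1): fills=none; bids=[-] asks=[-]
After op 5 [order #4] market_sell(qty=5): fills=none; bids=[-] asks=[-]
After op 6 cancel(order #1): fills=none; bids=[-] asks=[-]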